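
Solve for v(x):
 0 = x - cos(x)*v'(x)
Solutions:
 v(x) = C1 + Integral(x/cos(x), x)


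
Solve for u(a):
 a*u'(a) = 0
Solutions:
 u(a) = C1


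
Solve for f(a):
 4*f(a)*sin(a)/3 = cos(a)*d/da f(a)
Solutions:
 f(a) = C1/cos(a)^(4/3)


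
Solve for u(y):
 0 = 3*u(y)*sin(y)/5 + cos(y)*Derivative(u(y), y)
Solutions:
 u(y) = C1*cos(y)^(3/5)


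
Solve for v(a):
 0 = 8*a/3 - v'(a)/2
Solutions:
 v(a) = C1 + 8*a^2/3


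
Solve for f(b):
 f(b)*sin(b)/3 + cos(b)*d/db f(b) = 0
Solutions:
 f(b) = C1*cos(b)^(1/3)


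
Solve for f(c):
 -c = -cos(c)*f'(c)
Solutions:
 f(c) = C1 + Integral(c/cos(c), c)


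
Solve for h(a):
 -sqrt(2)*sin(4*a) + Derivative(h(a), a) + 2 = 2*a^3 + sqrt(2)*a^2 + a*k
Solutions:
 h(a) = C1 + a^4/2 + sqrt(2)*a^3/3 + a^2*k/2 - 2*a - sqrt(2)*cos(4*a)/4


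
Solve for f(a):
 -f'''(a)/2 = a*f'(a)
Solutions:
 f(a) = C1 + Integral(C2*airyai(-2^(1/3)*a) + C3*airybi(-2^(1/3)*a), a)


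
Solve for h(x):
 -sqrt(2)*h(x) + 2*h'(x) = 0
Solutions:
 h(x) = C1*exp(sqrt(2)*x/2)


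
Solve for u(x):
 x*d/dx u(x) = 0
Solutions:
 u(x) = C1


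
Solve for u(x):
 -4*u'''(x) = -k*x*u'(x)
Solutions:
 u(x) = C1 + Integral(C2*airyai(2^(1/3)*k^(1/3)*x/2) + C3*airybi(2^(1/3)*k^(1/3)*x/2), x)


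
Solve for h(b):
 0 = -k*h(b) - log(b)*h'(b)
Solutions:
 h(b) = C1*exp(-k*li(b))


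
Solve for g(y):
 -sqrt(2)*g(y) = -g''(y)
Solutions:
 g(y) = C1*exp(-2^(1/4)*y) + C2*exp(2^(1/4)*y)


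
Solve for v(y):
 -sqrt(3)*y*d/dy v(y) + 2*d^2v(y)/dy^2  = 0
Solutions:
 v(y) = C1 + C2*erfi(3^(1/4)*y/2)


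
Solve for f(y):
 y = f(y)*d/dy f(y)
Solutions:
 f(y) = -sqrt(C1 + y^2)
 f(y) = sqrt(C1 + y^2)


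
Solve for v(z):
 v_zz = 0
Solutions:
 v(z) = C1 + C2*z


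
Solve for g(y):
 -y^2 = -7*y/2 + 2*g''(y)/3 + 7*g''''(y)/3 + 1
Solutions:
 g(y) = C1 + C2*y + C3*sin(sqrt(14)*y/7) + C4*cos(sqrt(14)*y/7) - y^4/8 + 7*y^3/8 + 9*y^2/2


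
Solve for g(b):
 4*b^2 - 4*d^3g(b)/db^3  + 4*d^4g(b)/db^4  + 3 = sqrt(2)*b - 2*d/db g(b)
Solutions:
 g(b) = C1 + C2*exp(b*(2*2^(2/3)/(3*sqrt(57) + 23)^(1/3) + 4 + 2^(1/3)*(3*sqrt(57) + 23)^(1/3))/12)*sin(2^(1/3)*sqrt(3)*b*(-(3*sqrt(57) + 23)^(1/3) + 2*2^(1/3)/(3*sqrt(57) + 23)^(1/3))/12) + C3*exp(b*(2*2^(2/3)/(3*sqrt(57) + 23)^(1/3) + 4 + 2^(1/3)*(3*sqrt(57) + 23)^(1/3))/12)*cos(2^(1/3)*sqrt(3)*b*(-(3*sqrt(57) + 23)^(1/3) + 2*2^(1/3)/(3*sqrt(57) + 23)^(1/3))/12) + C4*exp(b*(-2^(1/3)*(3*sqrt(57) + 23)^(1/3) - 2*2^(2/3)/(3*sqrt(57) + 23)^(1/3) + 2)/6) - 2*b^3/3 + sqrt(2)*b^2/4 - 19*b/2


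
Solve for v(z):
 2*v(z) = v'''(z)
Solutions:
 v(z) = C3*exp(2^(1/3)*z) + (C1*sin(2^(1/3)*sqrt(3)*z/2) + C2*cos(2^(1/3)*sqrt(3)*z/2))*exp(-2^(1/3)*z/2)


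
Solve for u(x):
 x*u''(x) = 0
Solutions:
 u(x) = C1 + C2*x


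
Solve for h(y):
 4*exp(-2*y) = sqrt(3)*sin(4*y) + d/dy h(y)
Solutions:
 h(y) = C1 + sqrt(3)*cos(4*y)/4 - 2*exp(-2*y)


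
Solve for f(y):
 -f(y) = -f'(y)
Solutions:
 f(y) = C1*exp(y)


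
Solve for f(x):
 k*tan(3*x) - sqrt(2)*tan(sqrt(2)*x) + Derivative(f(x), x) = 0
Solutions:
 f(x) = C1 + k*log(cos(3*x))/3 - log(cos(sqrt(2)*x))


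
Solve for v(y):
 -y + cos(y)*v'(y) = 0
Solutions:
 v(y) = C1 + Integral(y/cos(y), y)


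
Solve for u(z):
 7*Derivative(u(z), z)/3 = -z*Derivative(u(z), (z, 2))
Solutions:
 u(z) = C1 + C2/z^(4/3)


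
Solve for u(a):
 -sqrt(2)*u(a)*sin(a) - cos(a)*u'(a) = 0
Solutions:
 u(a) = C1*cos(a)^(sqrt(2))


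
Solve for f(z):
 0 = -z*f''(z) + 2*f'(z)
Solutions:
 f(z) = C1 + C2*z^3


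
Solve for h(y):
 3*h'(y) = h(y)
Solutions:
 h(y) = C1*exp(y/3)


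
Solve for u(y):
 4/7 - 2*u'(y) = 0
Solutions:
 u(y) = C1 + 2*y/7


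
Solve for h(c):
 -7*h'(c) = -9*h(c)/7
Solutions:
 h(c) = C1*exp(9*c/49)


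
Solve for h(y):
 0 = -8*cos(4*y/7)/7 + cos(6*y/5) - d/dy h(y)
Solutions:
 h(y) = C1 - 2*sin(4*y/7) + 5*sin(6*y/5)/6


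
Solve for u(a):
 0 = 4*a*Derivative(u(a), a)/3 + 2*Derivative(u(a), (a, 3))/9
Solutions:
 u(a) = C1 + Integral(C2*airyai(-6^(1/3)*a) + C3*airybi(-6^(1/3)*a), a)


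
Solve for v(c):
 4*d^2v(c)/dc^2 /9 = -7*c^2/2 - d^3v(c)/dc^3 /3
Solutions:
 v(c) = C1 + C2*c + C3*exp(-4*c/3) - 21*c^4/32 + 63*c^3/32 - 567*c^2/128


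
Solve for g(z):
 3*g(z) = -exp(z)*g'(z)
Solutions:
 g(z) = C1*exp(3*exp(-z))


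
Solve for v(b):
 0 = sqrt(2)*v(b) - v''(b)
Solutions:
 v(b) = C1*exp(-2^(1/4)*b) + C2*exp(2^(1/4)*b)


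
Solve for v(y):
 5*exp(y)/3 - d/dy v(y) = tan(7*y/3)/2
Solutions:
 v(y) = C1 + 5*exp(y)/3 + 3*log(cos(7*y/3))/14


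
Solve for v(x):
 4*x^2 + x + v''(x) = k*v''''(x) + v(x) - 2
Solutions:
 v(x) = C1*exp(-sqrt(2)*x*sqrt((1 - sqrt(1 - 4*k))/k)/2) + C2*exp(sqrt(2)*x*sqrt((1 - sqrt(1 - 4*k))/k)/2) + C3*exp(-sqrt(2)*x*sqrt((sqrt(1 - 4*k) + 1)/k)/2) + C4*exp(sqrt(2)*x*sqrt((sqrt(1 - 4*k) + 1)/k)/2) + 4*x^2 + x + 10


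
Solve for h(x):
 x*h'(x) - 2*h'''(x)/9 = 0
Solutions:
 h(x) = C1 + Integral(C2*airyai(6^(2/3)*x/2) + C3*airybi(6^(2/3)*x/2), x)


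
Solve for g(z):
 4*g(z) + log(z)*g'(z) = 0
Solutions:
 g(z) = C1*exp(-4*li(z))


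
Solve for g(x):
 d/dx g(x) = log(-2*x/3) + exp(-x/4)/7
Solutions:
 g(x) = C1 + x*log(-x) + x*(-log(3) - 1 + log(2)) - 4*exp(-x/4)/7


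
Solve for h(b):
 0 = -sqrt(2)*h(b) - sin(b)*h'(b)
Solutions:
 h(b) = C1*(cos(b) + 1)^(sqrt(2)/2)/(cos(b) - 1)^(sqrt(2)/2)


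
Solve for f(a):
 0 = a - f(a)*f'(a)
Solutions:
 f(a) = -sqrt(C1 + a^2)
 f(a) = sqrt(C1 + a^2)


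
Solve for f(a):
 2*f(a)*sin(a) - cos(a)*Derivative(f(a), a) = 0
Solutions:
 f(a) = C1/cos(a)^2


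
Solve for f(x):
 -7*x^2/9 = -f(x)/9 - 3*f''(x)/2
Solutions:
 f(x) = C1*sin(sqrt(6)*x/9) + C2*cos(sqrt(6)*x/9) + 7*x^2 - 189


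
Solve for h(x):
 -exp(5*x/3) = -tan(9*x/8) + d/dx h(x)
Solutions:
 h(x) = C1 - 3*exp(5*x/3)/5 - 8*log(cos(9*x/8))/9


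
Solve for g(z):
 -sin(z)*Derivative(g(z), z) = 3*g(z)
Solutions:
 g(z) = C1*(cos(z) + 1)^(3/2)/(cos(z) - 1)^(3/2)


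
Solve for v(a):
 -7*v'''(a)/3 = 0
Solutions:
 v(a) = C1 + C2*a + C3*a^2


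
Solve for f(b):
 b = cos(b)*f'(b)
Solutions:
 f(b) = C1 + Integral(b/cos(b), b)


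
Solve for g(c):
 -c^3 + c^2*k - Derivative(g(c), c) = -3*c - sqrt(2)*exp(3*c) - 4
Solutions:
 g(c) = C1 - c^4/4 + c^3*k/3 + 3*c^2/2 + 4*c + sqrt(2)*exp(3*c)/3


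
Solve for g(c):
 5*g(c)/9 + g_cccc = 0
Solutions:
 g(c) = (C1*sin(5^(1/4)*sqrt(6)*c/6) + C2*cos(5^(1/4)*sqrt(6)*c/6))*exp(-5^(1/4)*sqrt(6)*c/6) + (C3*sin(5^(1/4)*sqrt(6)*c/6) + C4*cos(5^(1/4)*sqrt(6)*c/6))*exp(5^(1/4)*sqrt(6)*c/6)


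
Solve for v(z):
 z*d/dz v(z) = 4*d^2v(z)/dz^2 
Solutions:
 v(z) = C1 + C2*erfi(sqrt(2)*z/4)


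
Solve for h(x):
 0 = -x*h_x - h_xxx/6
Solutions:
 h(x) = C1 + Integral(C2*airyai(-6^(1/3)*x) + C3*airybi(-6^(1/3)*x), x)


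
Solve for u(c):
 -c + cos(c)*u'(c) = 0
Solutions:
 u(c) = C1 + Integral(c/cos(c), c)


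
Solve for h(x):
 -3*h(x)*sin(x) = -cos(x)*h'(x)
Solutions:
 h(x) = C1/cos(x)^3


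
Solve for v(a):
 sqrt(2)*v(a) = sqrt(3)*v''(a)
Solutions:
 v(a) = C1*exp(-2^(1/4)*3^(3/4)*a/3) + C2*exp(2^(1/4)*3^(3/4)*a/3)


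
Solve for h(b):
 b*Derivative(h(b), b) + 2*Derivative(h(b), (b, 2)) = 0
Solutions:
 h(b) = C1 + C2*erf(b/2)


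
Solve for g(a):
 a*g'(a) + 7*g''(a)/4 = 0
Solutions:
 g(a) = C1 + C2*erf(sqrt(14)*a/7)


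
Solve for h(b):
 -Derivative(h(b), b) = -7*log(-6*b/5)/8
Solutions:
 h(b) = C1 + 7*b*log(-b)/8 + 7*b*(-log(5) - 1 + log(6))/8


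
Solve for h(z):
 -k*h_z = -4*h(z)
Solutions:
 h(z) = C1*exp(4*z/k)


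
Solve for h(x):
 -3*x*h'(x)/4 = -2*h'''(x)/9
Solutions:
 h(x) = C1 + Integral(C2*airyai(3*x/2) + C3*airybi(3*x/2), x)


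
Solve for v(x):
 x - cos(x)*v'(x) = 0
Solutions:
 v(x) = C1 + Integral(x/cos(x), x)


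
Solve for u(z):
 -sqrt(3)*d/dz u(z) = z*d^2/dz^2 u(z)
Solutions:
 u(z) = C1 + C2*z^(1 - sqrt(3))


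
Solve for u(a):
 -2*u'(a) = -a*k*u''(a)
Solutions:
 u(a) = C1 + a^(((re(k) + 2)*re(k) + im(k)^2)/(re(k)^2 + im(k)^2))*(C2*sin(2*log(a)*Abs(im(k))/(re(k)^2 + im(k)^2)) + C3*cos(2*log(a)*im(k)/(re(k)^2 + im(k)^2)))


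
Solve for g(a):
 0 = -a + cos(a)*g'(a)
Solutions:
 g(a) = C1 + Integral(a/cos(a), a)


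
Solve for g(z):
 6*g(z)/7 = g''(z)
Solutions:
 g(z) = C1*exp(-sqrt(42)*z/7) + C2*exp(sqrt(42)*z/7)


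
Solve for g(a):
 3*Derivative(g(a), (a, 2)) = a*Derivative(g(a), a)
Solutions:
 g(a) = C1 + C2*erfi(sqrt(6)*a/6)


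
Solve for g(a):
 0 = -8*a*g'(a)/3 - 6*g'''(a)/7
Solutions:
 g(a) = C1 + Integral(C2*airyai(-84^(1/3)*a/3) + C3*airybi(-84^(1/3)*a/3), a)


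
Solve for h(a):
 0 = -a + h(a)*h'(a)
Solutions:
 h(a) = -sqrt(C1 + a^2)
 h(a) = sqrt(C1 + a^2)


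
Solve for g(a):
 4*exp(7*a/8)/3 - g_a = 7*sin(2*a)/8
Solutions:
 g(a) = C1 + 32*exp(7*a/8)/21 + 7*cos(2*a)/16


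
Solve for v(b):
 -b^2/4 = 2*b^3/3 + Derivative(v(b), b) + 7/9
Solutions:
 v(b) = C1 - b^4/6 - b^3/12 - 7*b/9


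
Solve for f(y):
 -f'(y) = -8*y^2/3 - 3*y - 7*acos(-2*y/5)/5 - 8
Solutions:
 f(y) = C1 + 8*y^3/9 + 3*y^2/2 + 7*y*acos(-2*y/5)/5 + 8*y + 7*sqrt(25 - 4*y^2)/10


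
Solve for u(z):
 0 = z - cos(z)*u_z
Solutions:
 u(z) = C1 + Integral(z/cos(z), z)


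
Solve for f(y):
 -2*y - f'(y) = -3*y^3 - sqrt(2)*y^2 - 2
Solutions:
 f(y) = C1 + 3*y^4/4 + sqrt(2)*y^3/3 - y^2 + 2*y


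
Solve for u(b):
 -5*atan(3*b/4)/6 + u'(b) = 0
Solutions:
 u(b) = C1 + 5*b*atan(3*b/4)/6 - 5*log(9*b^2 + 16)/9


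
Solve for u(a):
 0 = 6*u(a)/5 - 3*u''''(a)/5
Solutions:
 u(a) = C1*exp(-2^(1/4)*a) + C2*exp(2^(1/4)*a) + C3*sin(2^(1/4)*a) + C4*cos(2^(1/4)*a)


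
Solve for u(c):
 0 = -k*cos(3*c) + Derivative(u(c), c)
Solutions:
 u(c) = C1 + k*sin(3*c)/3


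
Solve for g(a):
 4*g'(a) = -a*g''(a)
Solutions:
 g(a) = C1 + C2/a^3


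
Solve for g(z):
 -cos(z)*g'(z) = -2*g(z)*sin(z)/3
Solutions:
 g(z) = C1/cos(z)^(2/3)


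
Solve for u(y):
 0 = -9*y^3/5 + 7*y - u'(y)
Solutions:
 u(y) = C1 - 9*y^4/20 + 7*y^2/2


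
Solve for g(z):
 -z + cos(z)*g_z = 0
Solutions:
 g(z) = C1 + Integral(z/cos(z), z)


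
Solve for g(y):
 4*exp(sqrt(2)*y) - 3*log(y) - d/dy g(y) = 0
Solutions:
 g(y) = C1 - 3*y*log(y) + 3*y + 2*sqrt(2)*exp(sqrt(2)*y)


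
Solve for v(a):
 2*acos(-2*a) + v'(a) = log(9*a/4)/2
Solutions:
 v(a) = C1 + a*log(a)/2 - 2*a*acos(-2*a) - a*log(2) - a/2 + a*log(3) - sqrt(1 - 4*a^2)


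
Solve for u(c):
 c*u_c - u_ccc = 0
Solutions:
 u(c) = C1 + Integral(C2*airyai(c) + C3*airybi(c), c)


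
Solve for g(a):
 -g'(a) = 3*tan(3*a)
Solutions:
 g(a) = C1 + log(cos(3*a))


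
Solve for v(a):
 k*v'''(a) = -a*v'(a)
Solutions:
 v(a) = C1 + Integral(C2*airyai(a*(-1/k)^(1/3)) + C3*airybi(a*(-1/k)^(1/3)), a)


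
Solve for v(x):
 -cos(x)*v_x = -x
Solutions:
 v(x) = C1 + Integral(x/cos(x), x)


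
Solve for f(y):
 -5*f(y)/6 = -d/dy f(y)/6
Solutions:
 f(y) = C1*exp(5*y)


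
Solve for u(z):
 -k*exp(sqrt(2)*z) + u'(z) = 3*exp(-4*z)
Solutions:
 u(z) = C1 + sqrt(2)*k*exp(sqrt(2)*z)/2 - 3*exp(-4*z)/4


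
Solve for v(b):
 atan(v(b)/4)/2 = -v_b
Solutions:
 Integral(1/atan(_y/4), (_y, v(b))) = C1 - b/2


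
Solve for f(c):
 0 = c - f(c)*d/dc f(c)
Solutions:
 f(c) = -sqrt(C1 + c^2)
 f(c) = sqrt(C1 + c^2)


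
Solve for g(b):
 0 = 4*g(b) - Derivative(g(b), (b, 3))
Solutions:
 g(b) = C3*exp(2^(2/3)*b) + (C1*sin(2^(2/3)*sqrt(3)*b/2) + C2*cos(2^(2/3)*sqrt(3)*b/2))*exp(-2^(2/3)*b/2)


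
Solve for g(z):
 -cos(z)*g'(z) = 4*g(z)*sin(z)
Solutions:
 g(z) = C1*cos(z)^4


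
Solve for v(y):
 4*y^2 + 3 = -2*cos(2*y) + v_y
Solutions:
 v(y) = C1 + 4*y^3/3 + 3*y + sin(2*y)


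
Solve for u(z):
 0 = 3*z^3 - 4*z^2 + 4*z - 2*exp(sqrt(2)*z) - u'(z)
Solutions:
 u(z) = C1 + 3*z^4/4 - 4*z^3/3 + 2*z^2 - sqrt(2)*exp(sqrt(2)*z)


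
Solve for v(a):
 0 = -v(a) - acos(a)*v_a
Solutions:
 v(a) = C1*exp(-Integral(1/acos(a), a))


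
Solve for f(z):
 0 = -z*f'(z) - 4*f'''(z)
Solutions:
 f(z) = C1 + Integral(C2*airyai(-2^(1/3)*z/2) + C3*airybi(-2^(1/3)*z/2), z)


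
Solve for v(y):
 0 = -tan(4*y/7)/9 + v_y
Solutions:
 v(y) = C1 - 7*log(cos(4*y/7))/36


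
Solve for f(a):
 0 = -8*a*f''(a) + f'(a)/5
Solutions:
 f(a) = C1 + C2*a^(41/40)


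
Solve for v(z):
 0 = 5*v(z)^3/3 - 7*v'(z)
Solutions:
 v(z) = -sqrt(42)*sqrt(-1/(C1 + 5*z))/2
 v(z) = sqrt(42)*sqrt(-1/(C1 + 5*z))/2


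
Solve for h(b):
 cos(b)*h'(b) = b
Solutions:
 h(b) = C1 + Integral(b/cos(b), b)


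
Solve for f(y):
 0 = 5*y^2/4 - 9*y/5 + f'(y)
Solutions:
 f(y) = C1 - 5*y^3/12 + 9*y^2/10


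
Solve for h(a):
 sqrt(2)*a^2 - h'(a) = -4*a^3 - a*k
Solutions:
 h(a) = C1 + a^4 + sqrt(2)*a^3/3 + a^2*k/2


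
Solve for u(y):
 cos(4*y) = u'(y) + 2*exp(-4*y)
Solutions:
 u(y) = C1 + sin(4*y)/4 + exp(-4*y)/2


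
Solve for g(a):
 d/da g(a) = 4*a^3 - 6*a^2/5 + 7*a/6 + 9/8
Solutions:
 g(a) = C1 + a^4 - 2*a^3/5 + 7*a^2/12 + 9*a/8


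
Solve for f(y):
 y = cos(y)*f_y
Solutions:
 f(y) = C1 + Integral(y/cos(y), y)


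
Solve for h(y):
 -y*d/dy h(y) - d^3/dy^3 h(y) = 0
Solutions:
 h(y) = C1 + Integral(C2*airyai(-y) + C3*airybi(-y), y)


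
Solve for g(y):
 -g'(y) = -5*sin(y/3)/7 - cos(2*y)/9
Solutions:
 g(y) = C1 + sin(2*y)/18 - 15*cos(y/3)/7


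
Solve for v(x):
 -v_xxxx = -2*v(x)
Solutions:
 v(x) = C1*exp(-2^(1/4)*x) + C2*exp(2^(1/4)*x) + C3*sin(2^(1/4)*x) + C4*cos(2^(1/4)*x)


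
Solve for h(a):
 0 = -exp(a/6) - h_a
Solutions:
 h(a) = C1 - 6*exp(a/6)


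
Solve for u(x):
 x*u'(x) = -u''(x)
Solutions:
 u(x) = C1 + C2*erf(sqrt(2)*x/2)


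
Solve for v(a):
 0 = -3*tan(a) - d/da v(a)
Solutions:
 v(a) = C1 + 3*log(cos(a))


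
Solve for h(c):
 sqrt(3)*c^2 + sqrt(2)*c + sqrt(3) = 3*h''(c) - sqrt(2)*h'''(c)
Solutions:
 h(c) = C1 + C2*c + C3*exp(3*sqrt(2)*c/2) + sqrt(3)*c^4/36 + c^3*(3*sqrt(2) + 2*sqrt(6))/54 + c^2*(6 + 13*sqrt(3))/54


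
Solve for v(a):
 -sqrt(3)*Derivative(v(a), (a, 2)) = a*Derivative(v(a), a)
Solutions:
 v(a) = C1 + C2*erf(sqrt(2)*3^(3/4)*a/6)


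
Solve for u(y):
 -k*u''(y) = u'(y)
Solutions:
 u(y) = C1 + C2*exp(-y/k)


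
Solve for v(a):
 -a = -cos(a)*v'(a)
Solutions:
 v(a) = C1 + Integral(a/cos(a), a)


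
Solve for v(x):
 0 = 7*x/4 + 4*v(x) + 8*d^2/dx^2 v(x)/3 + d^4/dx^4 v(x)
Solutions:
 v(x) = -7*x/16 + (C1*sin(sqrt(2)*x*cos(atan(sqrt(5)/2)/2)) + C2*cos(sqrt(2)*x*cos(atan(sqrt(5)/2)/2)))*exp(-sqrt(2)*x*sin(atan(sqrt(5)/2)/2)) + (C3*sin(sqrt(2)*x*cos(atan(sqrt(5)/2)/2)) + C4*cos(sqrt(2)*x*cos(atan(sqrt(5)/2)/2)))*exp(sqrt(2)*x*sin(atan(sqrt(5)/2)/2))


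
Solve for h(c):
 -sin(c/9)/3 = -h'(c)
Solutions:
 h(c) = C1 - 3*cos(c/9)


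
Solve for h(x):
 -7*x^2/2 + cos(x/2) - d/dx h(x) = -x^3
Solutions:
 h(x) = C1 + x^4/4 - 7*x^3/6 + 2*sin(x/2)


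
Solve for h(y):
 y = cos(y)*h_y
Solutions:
 h(y) = C1 + Integral(y/cos(y), y)


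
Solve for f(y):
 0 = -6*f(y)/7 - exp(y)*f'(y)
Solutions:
 f(y) = C1*exp(6*exp(-y)/7)


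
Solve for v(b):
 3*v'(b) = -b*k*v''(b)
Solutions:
 v(b) = C1 + b^(((re(k) - 3)*re(k) + im(k)^2)/(re(k)^2 + im(k)^2))*(C2*sin(3*log(b)*Abs(im(k))/(re(k)^2 + im(k)^2)) + C3*cos(3*log(b)*im(k)/(re(k)^2 + im(k)^2)))


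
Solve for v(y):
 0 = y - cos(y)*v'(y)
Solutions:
 v(y) = C1 + Integral(y/cos(y), y)


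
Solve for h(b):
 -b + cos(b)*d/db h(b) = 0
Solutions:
 h(b) = C1 + Integral(b/cos(b), b)


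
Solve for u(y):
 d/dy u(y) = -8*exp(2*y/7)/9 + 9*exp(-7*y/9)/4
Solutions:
 u(y) = C1 - 28*exp(2*y/7)/9 - 81*exp(-7*y/9)/28


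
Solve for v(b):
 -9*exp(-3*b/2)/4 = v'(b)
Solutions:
 v(b) = C1 + 3*exp(-3*b/2)/2


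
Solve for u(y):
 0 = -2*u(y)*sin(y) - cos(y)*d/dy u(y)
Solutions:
 u(y) = C1*cos(y)^2


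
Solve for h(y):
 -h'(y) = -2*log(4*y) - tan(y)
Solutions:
 h(y) = C1 + 2*y*log(y) - 2*y + 4*y*log(2) - log(cos(y))


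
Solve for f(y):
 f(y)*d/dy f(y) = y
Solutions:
 f(y) = -sqrt(C1 + y^2)
 f(y) = sqrt(C1 + y^2)


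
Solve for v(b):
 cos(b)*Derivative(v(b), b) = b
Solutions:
 v(b) = C1 + Integral(b/cos(b), b)


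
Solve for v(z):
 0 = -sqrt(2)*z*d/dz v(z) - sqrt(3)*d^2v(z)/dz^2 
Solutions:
 v(z) = C1 + C2*erf(6^(3/4)*z/6)


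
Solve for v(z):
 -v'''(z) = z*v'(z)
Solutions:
 v(z) = C1 + Integral(C2*airyai(-z) + C3*airybi(-z), z)


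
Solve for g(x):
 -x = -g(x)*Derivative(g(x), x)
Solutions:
 g(x) = -sqrt(C1 + x^2)
 g(x) = sqrt(C1 + x^2)


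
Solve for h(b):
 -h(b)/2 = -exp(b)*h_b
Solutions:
 h(b) = C1*exp(-exp(-b)/2)


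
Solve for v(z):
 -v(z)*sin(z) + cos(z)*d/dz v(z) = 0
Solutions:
 v(z) = C1/cos(z)


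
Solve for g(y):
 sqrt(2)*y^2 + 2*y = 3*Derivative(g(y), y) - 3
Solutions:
 g(y) = C1 + sqrt(2)*y^3/9 + y^2/3 + y


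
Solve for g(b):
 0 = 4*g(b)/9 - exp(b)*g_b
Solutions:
 g(b) = C1*exp(-4*exp(-b)/9)


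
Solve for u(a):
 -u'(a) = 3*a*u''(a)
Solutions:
 u(a) = C1 + C2*a^(2/3)


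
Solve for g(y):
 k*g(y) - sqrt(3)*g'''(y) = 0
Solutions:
 g(y) = C1*exp(3^(5/6)*k^(1/3)*y/3) + C2*exp(k^(1/3)*y*(-3^(5/6) + 3*3^(1/3)*I)/6) + C3*exp(-k^(1/3)*y*(3^(5/6) + 3*3^(1/3)*I)/6)


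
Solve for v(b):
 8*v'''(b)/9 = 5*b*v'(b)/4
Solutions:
 v(b) = C1 + Integral(C2*airyai(90^(1/3)*b/4) + C3*airybi(90^(1/3)*b/4), b)


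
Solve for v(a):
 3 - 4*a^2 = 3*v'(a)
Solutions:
 v(a) = C1 - 4*a^3/9 + a


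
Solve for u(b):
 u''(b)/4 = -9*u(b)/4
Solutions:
 u(b) = C1*sin(3*b) + C2*cos(3*b)


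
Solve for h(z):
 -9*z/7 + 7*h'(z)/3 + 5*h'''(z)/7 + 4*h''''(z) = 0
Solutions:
 h(z) = C1 + C2*exp(z*(-10 + 25/(588*sqrt(86561) + 172997)^(1/3) + (588*sqrt(86561) + 172997)^(1/3))/168)*sin(sqrt(3)*z*(-(588*sqrt(86561) + 172997)^(1/3) + 25/(588*sqrt(86561) + 172997)^(1/3))/168) + C3*exp(z*(-10 + 25/(588*sqrt(86561) + 172997)^(1/3) + (588*sqrt(86561) + 172997)^(1/3))/168)*cos(sqrt(3)*z*(-(588*sqrt(86561) + 172997)^(1/3) + 25/(588*sqrt(86561) + 172997)^(1/3))/168) + C4*exp(-z*(25/(588*sqrt(86561) + 172997)^(1/3) + 5 + (588*sqrt(86561) + 172997)^(1/3))/84) + 27*z^2/98


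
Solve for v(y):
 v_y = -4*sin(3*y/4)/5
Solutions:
 v(y) = C1 + 16*cos(3*y/4)/15


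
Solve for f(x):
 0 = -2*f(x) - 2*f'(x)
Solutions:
 f(x) = C1*exp(-x)


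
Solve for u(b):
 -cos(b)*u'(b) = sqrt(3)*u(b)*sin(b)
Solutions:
 u(b) = C1*cos(b)^(sqrt(3))


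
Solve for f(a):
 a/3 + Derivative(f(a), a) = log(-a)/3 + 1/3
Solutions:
 f(a) = C1 - a^2/6 + a*log(-a)/3


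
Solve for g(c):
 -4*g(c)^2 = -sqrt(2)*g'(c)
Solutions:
 g(c) = -1/(C1 + 2*sqrt(2)*c)


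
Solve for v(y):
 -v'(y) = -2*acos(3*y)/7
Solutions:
 v(y) = C1 + 2*y*acos(3*y)/7 - 2*sqrt(1 - 9*y^2)/21


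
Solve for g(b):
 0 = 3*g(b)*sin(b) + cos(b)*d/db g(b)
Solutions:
 g(b) = C1*cos(b)^3


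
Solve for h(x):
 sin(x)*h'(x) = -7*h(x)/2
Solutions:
 h(x) = C1*(cos(x) + 1)^(7/4)/(cos(x) - 1)^(7/4)


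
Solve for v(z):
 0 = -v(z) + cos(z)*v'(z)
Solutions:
 v(z) = C1*sqrt(sin(z) + 1)/sqrt(sin(z) - 1)


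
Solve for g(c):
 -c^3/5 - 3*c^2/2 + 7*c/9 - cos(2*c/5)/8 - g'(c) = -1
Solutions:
 g(c) = C1 - c^4/20 - c^3/2 + 7*c^2/18 + c - 5*sin(2*c/5)/16


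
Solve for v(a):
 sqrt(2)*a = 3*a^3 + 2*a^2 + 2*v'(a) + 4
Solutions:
 v(a) = C1 - 3*a^4/8 - a^3/3 + sqrt(2)*a^2/4 - 2*a


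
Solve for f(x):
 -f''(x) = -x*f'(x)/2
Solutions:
 f(x) = C1 + C2*erfi(x/2)


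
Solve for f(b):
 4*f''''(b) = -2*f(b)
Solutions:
 f(b) = (C1*sin(2^(1/4)*b/2) + C2*cos(2^(1/4)*b/2))*exp(-2^(1/4)*b/2) + (C3*sin(2^(1/4)*b/2) + C4*cos(2^(1/4)*b/2))*exp(2^(1/4)*b/2)


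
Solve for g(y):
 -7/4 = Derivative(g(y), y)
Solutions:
 g(y) = C1 - 7*y/4


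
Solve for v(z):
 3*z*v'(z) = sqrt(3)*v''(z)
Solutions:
 v(z) = C1 + C2*erfi(sqrt(2)*3^(1/4)*z/2)


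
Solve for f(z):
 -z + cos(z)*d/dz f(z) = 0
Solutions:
 f(z) = C1 + Integral(z/cos(z), z)


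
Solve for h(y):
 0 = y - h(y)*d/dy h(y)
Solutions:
 h(y) = -sqrt(C1 + y^2)
 h(y) = sqrt(C1 + y^2)


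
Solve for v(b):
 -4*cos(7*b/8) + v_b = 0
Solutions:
 v(b) = C1 + 32*sin(7*b/8)/7


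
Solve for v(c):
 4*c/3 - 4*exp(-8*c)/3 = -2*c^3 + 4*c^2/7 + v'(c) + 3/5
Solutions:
 v(c) = C1 + c^4/2 - 4*c^3/21 + 2*c^2/3 - 3*c/5 + exp(-8*c)/6


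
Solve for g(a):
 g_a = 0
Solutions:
 g(a) = C1


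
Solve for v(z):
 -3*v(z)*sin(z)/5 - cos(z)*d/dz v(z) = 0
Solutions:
 v(z) = C1*cos(z)^(3/5)


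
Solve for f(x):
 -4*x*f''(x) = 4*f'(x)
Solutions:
 f(x) = C1 + C2*log(x)


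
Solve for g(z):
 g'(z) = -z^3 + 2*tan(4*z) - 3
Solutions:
 g(z) = C1 - z^4/4 - 3*z - log(cos(4*z))/2


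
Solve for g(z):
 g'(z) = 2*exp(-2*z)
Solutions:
 g(z) = C1 - exp(-2*z)


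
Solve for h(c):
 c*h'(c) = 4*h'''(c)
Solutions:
 h(c) = C1 + Integral(C2*airyai(2^(1/3)*c/2) + C3*airybi(2^(1/3)*c/2), c)


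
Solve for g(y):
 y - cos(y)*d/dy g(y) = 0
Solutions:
 g(y) = C1 + Integral(y/cos(y), y)


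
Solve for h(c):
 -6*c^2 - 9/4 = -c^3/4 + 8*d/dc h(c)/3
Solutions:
 h(c) = C1 + 3*c^4/128 - 3*c^3/4 - 27*c/32


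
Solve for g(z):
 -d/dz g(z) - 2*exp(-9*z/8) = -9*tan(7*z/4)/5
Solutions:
 g(z) = C1 + 18*log(tan(7*z/4)^2 + 1)/35 + 16*exp(-9*z/8)/9


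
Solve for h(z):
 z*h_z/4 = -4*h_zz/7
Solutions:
 h(z) = C1 + C2*erf(sqrt(14)*z/8)


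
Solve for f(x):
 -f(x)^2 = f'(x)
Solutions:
 f(x) = 1/(C1 + x)


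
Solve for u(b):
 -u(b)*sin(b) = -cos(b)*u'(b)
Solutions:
 u(b) = C1/cos(b)


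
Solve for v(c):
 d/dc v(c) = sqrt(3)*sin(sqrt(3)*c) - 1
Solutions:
 v(c) = C1 - c - cos(sqrt(3)*c)


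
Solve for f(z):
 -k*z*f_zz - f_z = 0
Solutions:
 f(z) = C1 + z^(((re(k) - 1)*re(k) + im(k)^2)/(re(k)^2 + im(k)^2))*(C2*sin(log(z)*Abs(im(k))/(re(k)^2 + im(k)^2)) + C3*cos(log(z)*im(k)/(re(k)^2 + im(k)^2)))


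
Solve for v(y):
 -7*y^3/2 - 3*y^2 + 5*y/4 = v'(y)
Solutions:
 v(y) = C1 - 7*y^4/8 - y^3 + 5*y^2/8


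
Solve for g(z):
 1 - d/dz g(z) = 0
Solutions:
 g(z) = C1 + z


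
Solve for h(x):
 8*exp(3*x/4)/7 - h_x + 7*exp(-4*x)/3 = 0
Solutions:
 h(x) = C1 + 32*exp(3*x/4)/21 - 7*exp(-4*x)/12


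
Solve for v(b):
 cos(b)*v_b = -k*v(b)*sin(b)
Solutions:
 v(b) = C1*exp(k*log(cos(b)))


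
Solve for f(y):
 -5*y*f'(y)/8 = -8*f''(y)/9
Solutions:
 f(y) = C1 + C2*erfi(3*sqrt(10)*y/16)


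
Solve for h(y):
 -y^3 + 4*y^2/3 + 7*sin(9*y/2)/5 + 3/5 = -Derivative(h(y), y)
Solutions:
 h(y) = C1 + y^4/4 - 4*y^3/9 - 3*y/5 + 14*cos(9*y/2)/45


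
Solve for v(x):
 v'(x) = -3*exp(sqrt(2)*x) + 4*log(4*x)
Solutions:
 v(x) = C1 + 4*x*log(x) + 4*x*(-1 + 2*log(2)) - 3*sqrt(2)*exp(sqrt(2)*x)/2


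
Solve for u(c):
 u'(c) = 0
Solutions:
 u(c) = C1


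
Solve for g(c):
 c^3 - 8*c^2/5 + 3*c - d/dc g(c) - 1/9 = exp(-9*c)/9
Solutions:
 g(c) = C1 + c^4/4 - 8*c^3/15 + 3*c^2/2 - c/9 + exp(-9*c)/81


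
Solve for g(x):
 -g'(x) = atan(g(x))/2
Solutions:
 Integral(1/atan(_y), (_y, g(x))) = C1 - x/2


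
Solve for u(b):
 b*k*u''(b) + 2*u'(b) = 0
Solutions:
 u(b) = C1 + b^(((re(k) - 2)*re(k) + im(k)^2)/(re(k)^2 + im(k)^2))*(C2*sin(2*log(b)*Abs(im(k))/(re(k)^2 + im(k)^2)) + C3*cos(2*log(b)*im(k)/(re(k)^2 + im(k)^2)))


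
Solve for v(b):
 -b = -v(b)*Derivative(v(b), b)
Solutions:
 v(b) = -sqrt(C1 + b^2)
 v(b) = sqrt(C1 + b^2)


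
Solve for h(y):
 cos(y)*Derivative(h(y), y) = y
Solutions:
 h(y) = C1 + Integral(y/cos(y), y)


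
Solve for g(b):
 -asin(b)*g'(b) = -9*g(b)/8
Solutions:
 g(b) = C1*exp(9*Integral(1/asin(b), b)/8)


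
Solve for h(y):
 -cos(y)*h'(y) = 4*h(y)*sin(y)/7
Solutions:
 h(y) = C1*cos(y)^(4/7)


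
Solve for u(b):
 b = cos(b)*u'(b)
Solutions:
 u(b) = C1 + Integral(b/cos(b), b)


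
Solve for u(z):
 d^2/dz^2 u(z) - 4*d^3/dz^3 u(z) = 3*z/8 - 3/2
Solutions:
 u(z) = C1 + C2*z + C3*exp(z/4) + z^3/16


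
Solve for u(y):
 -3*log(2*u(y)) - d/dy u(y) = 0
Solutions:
 Integral(1/(log(_y) + log(2)), (_y, u(y)))/3 = C1 - y


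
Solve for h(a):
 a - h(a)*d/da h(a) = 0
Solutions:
 h(a) = -sqrt(C1 + a^2)
 h(a) = sqrt(C1 + a^2)


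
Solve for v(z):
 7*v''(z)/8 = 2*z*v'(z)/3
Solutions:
 v(z) = C1 + C2*erfi(2*sqrt(42)*z/21)


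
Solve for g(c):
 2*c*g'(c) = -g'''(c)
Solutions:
 g(c) = C1 + Integral(C2*airyai(-2^(1/3)*c) + C3*airybi(-2^(1/3)*c), c)


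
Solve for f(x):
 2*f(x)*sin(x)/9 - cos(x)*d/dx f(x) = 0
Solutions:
 f(x) = C1/cos(x)^(2/9)


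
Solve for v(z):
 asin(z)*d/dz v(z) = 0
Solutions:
 v(z) = C1


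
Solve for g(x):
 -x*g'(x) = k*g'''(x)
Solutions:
 g(x) = C1 + Integral(C2*airyai(x*(-1/k)^(1/3)) + C3*airybi(x*(-1/k)^(1/3)), x)


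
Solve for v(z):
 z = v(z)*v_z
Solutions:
 v(z) = -sqrt(C1 + z^2)
 v(z) = sqrt(C1 + z^2)


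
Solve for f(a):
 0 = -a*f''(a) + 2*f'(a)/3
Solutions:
 f(a) = C1 + C2*a^(5/3)


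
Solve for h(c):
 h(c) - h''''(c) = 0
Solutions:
 h(c) = C1*exp(-c) + C2*exp(c) + C3*sin(c) + C4*cos(c)


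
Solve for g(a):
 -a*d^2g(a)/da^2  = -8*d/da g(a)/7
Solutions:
 g(a) = C1 + C2*a^(15/7)


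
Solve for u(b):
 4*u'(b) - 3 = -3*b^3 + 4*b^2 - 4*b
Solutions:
 u(b) = C1 - 3*b^4/16 + b^3/3 - b^2/2 + 3*b/4


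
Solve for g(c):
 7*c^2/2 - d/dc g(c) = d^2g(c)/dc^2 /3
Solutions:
 g(c) = C1 + C2*exp(-3*c) + 7*c^3/6 - 7*c^2/6 + 7*c/9


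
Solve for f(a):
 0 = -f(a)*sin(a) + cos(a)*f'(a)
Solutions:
 f(a) = C1/cos(a)


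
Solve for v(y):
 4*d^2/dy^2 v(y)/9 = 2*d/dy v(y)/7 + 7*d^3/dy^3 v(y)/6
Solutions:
 v(y) = C1 + (C2*sin(2*sqrt(23)*y/21) + C3*cos(2*sqrt(23)*y/21))*exp(4*y/21)


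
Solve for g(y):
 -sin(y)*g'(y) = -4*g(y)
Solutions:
 g(y) = C1*(cos(y)^2 - 2*cos(y) + 1)/(cos(y)^2 + 2*cos(y) + 1)


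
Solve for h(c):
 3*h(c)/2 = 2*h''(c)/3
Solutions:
 h(c) = C1*exp(-3*c/2) + C2*exp(3*c/2)


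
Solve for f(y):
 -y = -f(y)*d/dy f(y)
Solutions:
 f(y) = -sqrt(C1 + y^2)
 f(y) = sqrt(C1 + y^2)


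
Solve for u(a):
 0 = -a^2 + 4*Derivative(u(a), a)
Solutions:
 u(a) = C1 + a^3/12


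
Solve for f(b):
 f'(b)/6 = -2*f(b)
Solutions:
 f(b) = C1*exp(-12*b)


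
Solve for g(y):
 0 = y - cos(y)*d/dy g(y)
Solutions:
 g(y) = C1 + Integral(y/cos(y), y)


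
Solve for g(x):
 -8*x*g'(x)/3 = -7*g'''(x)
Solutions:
 g(x) = C1 + Integral(C2*airyai(2*21^(2/3)*x/21) + C3*airybi(2*21^(2/3)*x/21), x)


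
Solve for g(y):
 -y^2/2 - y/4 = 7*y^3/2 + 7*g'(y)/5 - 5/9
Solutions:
 g(y) = C1 - 5*y^4/8 - 5*y^3/42 - 5*y^2/56 + 25*y/63


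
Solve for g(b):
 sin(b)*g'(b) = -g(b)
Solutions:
 g(b) = C1*sqrt(cos(b) + 1)/sqrt(cos(b) - 1)


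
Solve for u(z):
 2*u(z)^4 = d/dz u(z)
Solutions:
 u(z) = (-1/(C1 + 6*z))^(1/3)
 u(z) = (-1/(C1 + 2*z))^(1/3)*(-3^(2/3) - 3*3^(1/6)*I)/6
 u(z) = (-1/(C1 + 2*z))^(1/3)*(-3^(2/3) + 3*3^(1/6)*I)/6


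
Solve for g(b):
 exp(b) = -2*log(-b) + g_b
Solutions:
 g(b) = C1 + 2*b*log(-b) - 2*b + exp(b)


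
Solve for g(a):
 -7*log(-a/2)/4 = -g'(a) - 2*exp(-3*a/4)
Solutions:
 g(a) = C1 + 7*a*log(-a)/4 + 7*a*(-1 - log(2))/4 + 8*exp(-3*a/4)/3


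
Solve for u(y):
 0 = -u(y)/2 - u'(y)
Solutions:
 u(y) = C1*exp(-y/2)


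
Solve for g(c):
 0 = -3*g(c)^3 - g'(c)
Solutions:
 g(c) = -sqrt(2)*sqrt(-1/(C1 - 3*c))/2
 g(c) = sqrt(2)*sqrt(-1/(C1 - 3*c))/2


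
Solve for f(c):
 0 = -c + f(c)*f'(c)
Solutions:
 f(c) = -sqrt(C1 + c^2)
 f(c) = sqrt(C1 + c^2)


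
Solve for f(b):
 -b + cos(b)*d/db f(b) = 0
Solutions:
 f(b) = C1 + Integral(b/cos(b), b)


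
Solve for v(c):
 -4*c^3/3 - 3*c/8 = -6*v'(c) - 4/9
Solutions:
 v(c) = C1 + c^4/18 + c^2/32 - 2*c/27


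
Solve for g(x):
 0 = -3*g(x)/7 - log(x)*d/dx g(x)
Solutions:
 g(x) = C1*exp(-3*li(x)/7)


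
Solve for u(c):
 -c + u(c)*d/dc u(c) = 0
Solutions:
 u(c) = -sqrt(C1 + c^2)
 u(c) = sqrt(C1 + c^2)


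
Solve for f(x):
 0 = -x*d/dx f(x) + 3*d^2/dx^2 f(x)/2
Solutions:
 f(x) = C1 + C2*erfi(sqrt(3)*x/3)


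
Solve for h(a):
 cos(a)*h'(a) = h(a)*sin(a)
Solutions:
 h(a) = C1/cos(a)


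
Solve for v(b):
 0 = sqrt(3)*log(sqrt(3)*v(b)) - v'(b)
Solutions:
 -2*sqrt(3)*Integral(1/(2*log(_y) + log(3)), (_y, v(b)))/3 = C1 - b


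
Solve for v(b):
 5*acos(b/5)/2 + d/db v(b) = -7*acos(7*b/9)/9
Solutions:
 v(b) = C1 - 5*b*acos(b/5)/2 - 7*b*acos(7*b/9)/9 + 5*sqrt(25 - b^2)/2 + sqrt(81 - 49*b^2)/9


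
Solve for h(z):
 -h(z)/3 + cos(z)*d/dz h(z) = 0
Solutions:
 h(z) = C1*(sin(z) + 1)^(1/6)/(sin(z) - 1)^(1/6)


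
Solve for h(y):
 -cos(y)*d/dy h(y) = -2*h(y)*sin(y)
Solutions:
 h(y) = C1/cos(y)^2


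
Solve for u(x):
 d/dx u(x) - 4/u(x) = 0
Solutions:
 u(x) = -sqrt(C1 + 8*x)
 u(x) = sqrt(C1 + 8*x)


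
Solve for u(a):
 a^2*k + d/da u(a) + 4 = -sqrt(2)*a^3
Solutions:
 u(a) = C1 - sqrt(2)*a^4/4 - a^3*k/3 - 4*a


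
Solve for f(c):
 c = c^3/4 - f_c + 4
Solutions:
 f(c) = C1 + c^4/16 - c^2/2 + 4*c


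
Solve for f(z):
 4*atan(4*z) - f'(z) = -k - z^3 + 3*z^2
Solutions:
 f(z) = C1 + k*z + z^4/4 - z^3 + 4*z*atan(4*z) - log(16*z^2 + 1)/2


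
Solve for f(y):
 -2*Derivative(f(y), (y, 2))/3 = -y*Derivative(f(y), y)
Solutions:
 f(y) = C1 + C2*erfi(sqrt(3)*y/2)


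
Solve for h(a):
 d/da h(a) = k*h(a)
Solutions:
 h(a) = C1*exp(a*k)


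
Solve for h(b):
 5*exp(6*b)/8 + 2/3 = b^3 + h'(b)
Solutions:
 h(b) = C1 - b^4/4 + 2*b/3 + 5*exp(6*b)/48


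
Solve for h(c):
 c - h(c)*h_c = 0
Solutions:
 h(c) = -sqrt(C1 + c^2)
 h(c) = sqrt(C1 + c^2)


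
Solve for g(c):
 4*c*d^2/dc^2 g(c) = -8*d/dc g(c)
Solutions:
 g(c) = C1 + C2/c


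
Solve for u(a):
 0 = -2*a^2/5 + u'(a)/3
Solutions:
 u(a) = C1 + 2*a^3/5


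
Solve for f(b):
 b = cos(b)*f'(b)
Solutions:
 f(b) = C1 + Integral(b/cos(b), b)


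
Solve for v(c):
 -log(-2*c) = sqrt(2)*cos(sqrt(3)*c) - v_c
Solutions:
 v(c) = C1 + c*log(-c) - c + c*log(2) + sqrt(6)*sin(sqrt(3)*c)/3


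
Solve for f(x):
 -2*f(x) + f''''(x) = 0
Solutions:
 f(x) = C1*exp(-2^(1/4)*x) + C2*exp(2^(1/4)*x) + C3*sin(2^(1/4)*x) + C4*cos(2^(1/4)*x)


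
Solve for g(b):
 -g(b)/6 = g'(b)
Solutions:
 g(b) = C1*exp(-b/6)


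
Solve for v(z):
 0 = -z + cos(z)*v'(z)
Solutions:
 v(z) = C1 + Integral(z/cos(z), z)


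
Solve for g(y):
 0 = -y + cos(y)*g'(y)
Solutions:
 g(y) = C1 + Integral(y/cos(y), y)


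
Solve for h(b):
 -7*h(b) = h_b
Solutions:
 h(b) = C1*exp(-7*b)


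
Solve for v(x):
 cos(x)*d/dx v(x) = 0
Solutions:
 v(x) = C1


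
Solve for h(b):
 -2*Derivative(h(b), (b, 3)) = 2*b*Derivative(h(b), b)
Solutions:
 h(b) = C1 + Integral(C2*airyai(-b) + C3*airybi(-b), b)


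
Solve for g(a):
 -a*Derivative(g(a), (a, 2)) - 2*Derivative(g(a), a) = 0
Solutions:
 g(a) = C1 + C2/a


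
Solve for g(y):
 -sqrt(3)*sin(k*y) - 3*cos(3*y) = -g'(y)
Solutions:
 g(y) = C1 + sin(3*y) - sqrt(3)*cos(k*y)/k


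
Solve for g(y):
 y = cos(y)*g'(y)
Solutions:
 g(y) = C1 + Integral(y/cos(y), y)


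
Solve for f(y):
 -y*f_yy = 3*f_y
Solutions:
 f(y) = C1 + C2/y^2


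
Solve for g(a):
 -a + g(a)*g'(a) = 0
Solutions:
 g(a) = -sqrt(C1 + a^2)
 g(a) = sqrt(C1 + a^2)


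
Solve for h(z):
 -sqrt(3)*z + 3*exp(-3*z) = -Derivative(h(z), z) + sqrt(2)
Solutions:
 h(z) = C1 + sqrt(3)*z^2/2 + sqrt(2)*z + exp(-3*z)


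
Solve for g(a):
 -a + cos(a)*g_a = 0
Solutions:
 g(a) = C1 + Integral(a/cos(a), a)


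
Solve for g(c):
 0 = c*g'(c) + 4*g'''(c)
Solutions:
 g(c) = C1 + Integral(C2*airyai(-2^(1/3)*c/2) + C3*airybi(-2^(1/3)*c/2), c)


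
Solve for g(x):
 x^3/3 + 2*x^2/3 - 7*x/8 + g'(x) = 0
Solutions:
 g(x) = C1 - x^4/12 - 2*x^3/9 + 7*x^2/16


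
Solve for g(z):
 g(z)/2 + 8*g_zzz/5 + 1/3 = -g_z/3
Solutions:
 g(z) = C1*exp(-10^(1/3)*z*(-(27 + sqrt(739))^(1/3) + 10^(1/3)/(27 + sqrt(739))^(1/3))/24)*sin(10^(1/3)*sqrt(3)*z*(10^(1/3)/(27 + sqrt(739))^(1/3) + (27 + sqrt(739))^(1/3))/24) + C2*exp(-10^(1/3)*z*(-(27 + sqrt(739))^(1/3) + 10^(1/3)/(27 + sqrt(739))^(1/3))/24)*cos(10^(1/3)*sqrt(3)*z*(10^(1/3)/(27 + sqrt(739))^(1/3) + (27 + sqrt(739))^(1/3))/24) + C3*exp(10^(1/3)*z*(-(27 + sqrt(739))^(1/3) + 10^(1/3)/(27 + sqrt(739))^(1/3))/12) - 2/3


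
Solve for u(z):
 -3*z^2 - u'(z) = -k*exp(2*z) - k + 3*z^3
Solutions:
 u(z) = C1 + k*z + k*exp(2*z)/2 - 3*z^4/4 - z^3


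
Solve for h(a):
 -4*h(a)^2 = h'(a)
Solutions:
 h(a) = 1/(C1 + 4*a)


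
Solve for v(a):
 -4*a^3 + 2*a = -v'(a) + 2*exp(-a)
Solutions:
 v(a) = C1 + a^4 - a^2 - 2*exp(-a)


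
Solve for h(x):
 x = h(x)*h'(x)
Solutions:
 h(x) = -sqrt(C1 + x^2)
 h(x) = sqrt(C1 + x^2)


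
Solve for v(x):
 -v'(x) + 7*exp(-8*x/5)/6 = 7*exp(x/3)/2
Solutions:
 v(x) = C1 - 21*exp(x/3)/2 - 35*exp(-8*x/5)/48


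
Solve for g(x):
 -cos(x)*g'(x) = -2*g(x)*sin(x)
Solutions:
 g(x) = C1/cos(x)^2


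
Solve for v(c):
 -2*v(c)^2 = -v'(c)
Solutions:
 v(c) = -1/(C1 + 2*c)


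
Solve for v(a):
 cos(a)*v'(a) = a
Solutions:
 v(a) = C1 + Integral(a/cos(a), a)


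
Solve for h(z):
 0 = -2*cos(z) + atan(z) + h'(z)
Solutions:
 h(z) = C1 - z*atan(z) + log(z^2 + 1)/2 + 2*sin(z)


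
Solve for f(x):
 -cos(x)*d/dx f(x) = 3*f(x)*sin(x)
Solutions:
 f(x) = C1*cos(x)^3


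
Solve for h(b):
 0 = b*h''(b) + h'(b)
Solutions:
 h(b) = C1 + C2*log(b)


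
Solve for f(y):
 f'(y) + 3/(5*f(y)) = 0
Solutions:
 f(y) = -sqrt(C1 - 30*y)/5
 f(y) = sqrt(C1 - 30*y)/5


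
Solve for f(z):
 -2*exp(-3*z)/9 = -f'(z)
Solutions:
 f(z) = C1 - 2*exp(-3*z)/27


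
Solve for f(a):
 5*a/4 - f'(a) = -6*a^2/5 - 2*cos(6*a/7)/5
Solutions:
 f(a) = C1 + 2*a^3/5 + 5*a^2/8 + 7*sin(6*a/7)/15


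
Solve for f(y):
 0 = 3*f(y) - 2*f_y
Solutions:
 f(y) = C1*exp(3*y/2)


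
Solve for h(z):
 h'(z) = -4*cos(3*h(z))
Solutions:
 h(z) = -asin((C1 + exp(24*z))/(C1 - exp(24*z)))/3 + pi/3
 h(z) = asin((C1 + exp(24*z))/(C1 - exp(24*z)))/3


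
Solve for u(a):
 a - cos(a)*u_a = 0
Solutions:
 u(a) = C1 + Integral(a/cos(a), a)


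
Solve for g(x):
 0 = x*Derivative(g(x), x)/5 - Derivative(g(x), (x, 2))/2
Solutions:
 g(x) = C1 + C2*erfi(sqrt(5)*x/5)


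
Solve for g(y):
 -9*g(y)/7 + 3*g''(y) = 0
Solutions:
 g(y) = C1*exp(-sqrt(21)*y/7) + C2*exp(sqrt(21)*y/7)


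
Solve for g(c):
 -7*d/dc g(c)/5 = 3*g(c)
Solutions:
 g(c) = C1*exp(-15*c/7)


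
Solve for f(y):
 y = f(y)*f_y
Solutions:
 f(y) = -sqrt(C1 + y^2)
 f(y) = sqrt(C1 + y^2)


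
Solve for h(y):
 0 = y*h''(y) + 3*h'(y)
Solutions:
 h(y) = C1 + C2/y^2


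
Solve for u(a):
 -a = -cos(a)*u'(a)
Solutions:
 u(a) = C1 + Integral(a/cos(a), a)


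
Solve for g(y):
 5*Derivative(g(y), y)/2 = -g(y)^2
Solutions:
 g(y) = 5/(C1 + 2*y)


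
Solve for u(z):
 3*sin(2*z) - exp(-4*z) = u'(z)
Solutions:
 u(z) = C1 - 3*cos(2*z)/2 + exp(-4*z)/4


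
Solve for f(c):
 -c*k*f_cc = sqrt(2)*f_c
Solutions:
 f(c) = C1 + c^(((re(k) - sqrt(2))*re(k) + im(k)^2)/(re(k)^2 + im(k)^2))*(C2*sin(sqrt(2)*log(c)*Abs(im(k))/(re(k)^2 + im(k)^2)) + C3*cos(sqrt(2)*log(c)*im(k)/(re(k)^2 + im(k)^2)))


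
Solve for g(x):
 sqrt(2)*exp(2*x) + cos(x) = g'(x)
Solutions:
 g(x) = C1 + sqrt(2)*exp(2*x)/2 + sin(x)


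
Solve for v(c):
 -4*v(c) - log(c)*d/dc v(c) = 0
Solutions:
 v(c) = C1*exp(-4*li(c))


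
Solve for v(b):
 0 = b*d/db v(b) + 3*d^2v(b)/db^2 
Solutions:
 v(b) = C1 + C2*erf(sqrt(6)*b/6)


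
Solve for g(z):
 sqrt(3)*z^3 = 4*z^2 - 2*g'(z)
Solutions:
 g(z) = C1 - sqrt(3)*z^4/8 + 2*z^3/3


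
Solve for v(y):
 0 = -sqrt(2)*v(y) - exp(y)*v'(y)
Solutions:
 v(y) = C1*exp(sqrt(2)*exp(-y))


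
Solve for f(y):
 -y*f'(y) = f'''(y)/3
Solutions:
 f(y) = C1 + Integral(C2*airyai(-3^(1/3)*y) + C3*airybi(-3^(1/3)*y), y)


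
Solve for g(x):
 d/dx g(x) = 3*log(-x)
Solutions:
 g(x) = C1 + 3*x*log(-x) - 3*x


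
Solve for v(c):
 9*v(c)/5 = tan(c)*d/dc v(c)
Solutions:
 v(c) = C1*sin(c)^(9/5)


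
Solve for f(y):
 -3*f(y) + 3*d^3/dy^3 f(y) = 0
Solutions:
 f(y) = C3*exp(y) + (C1*sin(sqrt(3)*y/2) + C2*cos(sqrt(3)*y/2))*exp(-y/2)


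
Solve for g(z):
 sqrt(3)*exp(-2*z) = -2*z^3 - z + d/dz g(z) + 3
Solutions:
 g(z) = C1 + z^4/2 + z^2/2 - 3*z - sqrt(3)*exp(-2*z)/2


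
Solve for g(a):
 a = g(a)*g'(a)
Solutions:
 g(a) = -sqrt(C1 + a^2)
 g(a) = sqrt(C1 + a^2)


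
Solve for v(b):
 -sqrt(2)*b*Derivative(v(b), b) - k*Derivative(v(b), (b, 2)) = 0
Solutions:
 v(b) = C1 + C2*sqrt(k)*erf(2^(3/4)*b*sqrt(1/k)/2)


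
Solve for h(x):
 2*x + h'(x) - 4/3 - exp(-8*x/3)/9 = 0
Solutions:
 h(x) = C1 - x^2 + 4*x/3 - exp(-8*x/3)/24


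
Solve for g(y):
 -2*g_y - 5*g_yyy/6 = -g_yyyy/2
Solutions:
 g(y) = C1 + C2*exp(y*(-(54*sqrt(854) + 1583)^(1/3) - 25/(54*sqrt(854) + 1583)^(1/3) + 10)/18)*sin(sqrt(3)*y*(-(54*sqrt(854) + 1583)^(1/3) + 25/(54*sqrt(854) + 1583)^(1/3))/18) + C3*exp(y*(-(54*sqrt(854) + 1583)^(1/3) - 25/(54*sqrt(854) + 1583)^(1/3) + 10)/18)*cos(sqrt(3)*y*(-(54*sqrt(854) + 1583)^(1/3) + 25/(54*sqrt(854) + 1583)^(1/3))/18) + C4*exp(y*(25/(54*sqrt(854) + 1583)^(1/3) + 5 + (54*sqrt(854) + 1583)^(1/3))/9)


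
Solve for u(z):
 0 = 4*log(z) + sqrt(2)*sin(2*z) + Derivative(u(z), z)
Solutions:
 u(z) = C1 - 4*z*log(z) + 4*z + sqrt(2)*cos(2*z)/2


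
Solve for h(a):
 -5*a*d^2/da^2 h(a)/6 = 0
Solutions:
 h(a) = C1 + C2*a


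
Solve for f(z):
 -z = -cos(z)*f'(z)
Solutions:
 f(z) = C1 + Integral(z/cos(z), z)


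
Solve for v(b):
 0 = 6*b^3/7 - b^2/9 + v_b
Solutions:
 v(b) = C1 - 3*b^4/14 + b^3/27


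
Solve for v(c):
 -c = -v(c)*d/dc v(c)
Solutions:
 v(c) = -sqrt(C1 + c^2)
 v(c) = sqrt(C1 + c^2)


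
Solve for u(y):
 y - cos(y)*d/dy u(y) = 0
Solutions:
 u(y) = C1 + Integral(y/cos(y), y)


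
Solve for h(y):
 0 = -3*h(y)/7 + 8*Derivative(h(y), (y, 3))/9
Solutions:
 h(y) = C3*exp(3*7^(2/3)*y/14) + (C1*sin(3*sqrt(3)*7^(2/3)*y/28) + C2*cos(3*sqrt(3)*7^(2/3)*y/28))*exp(-3*7^(2/3)*y/28)


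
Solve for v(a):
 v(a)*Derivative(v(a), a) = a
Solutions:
 v(a) = -sqrt(C1 + a^2)
 v(a) = sqrt(C1 + a^2)


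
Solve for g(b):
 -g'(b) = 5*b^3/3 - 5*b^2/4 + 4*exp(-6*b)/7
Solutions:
 g(b) = C1 - 5*b^4/12 + 5*b^3/12 + 2*exp(-6*b)/21


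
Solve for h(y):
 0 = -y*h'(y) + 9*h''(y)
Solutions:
 h(y) = C1 + C2*erfi(sqrt(2)*y/6)


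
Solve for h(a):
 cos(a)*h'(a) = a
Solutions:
 h(a) = C1 + Integral(a/cos(a), a)


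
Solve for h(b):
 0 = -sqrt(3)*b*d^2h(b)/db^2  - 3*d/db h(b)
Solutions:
 h(b) = C1 + C2*b^(1 - sqrt(3))


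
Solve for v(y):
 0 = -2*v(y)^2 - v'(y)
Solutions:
 v(y) = 1/(C1 + 2*y)


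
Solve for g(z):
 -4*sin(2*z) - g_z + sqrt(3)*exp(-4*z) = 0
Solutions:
 g(z) = C1 + 2*cos(2*z) - sqrt(3)*exp(-4*z)/4


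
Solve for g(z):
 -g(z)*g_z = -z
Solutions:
 g(z) = -sqrt(C1 + z^2)
 g(z) = sqrt(C1 + z^2)


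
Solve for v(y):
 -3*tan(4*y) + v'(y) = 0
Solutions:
 v(y) = C1 - 3*log(cos(4*y))/4


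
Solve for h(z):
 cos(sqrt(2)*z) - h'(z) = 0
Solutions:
 h(z) = C1 + sqrt(2)*sin(sqrt(2)*z)/2


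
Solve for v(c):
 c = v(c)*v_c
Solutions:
 v(c) = -sqrt(C1 + c^2)
 v(c) = sqrt(C1 + c^2)


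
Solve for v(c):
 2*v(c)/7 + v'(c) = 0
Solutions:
 v(c) = C1*exp(-2*c/7)


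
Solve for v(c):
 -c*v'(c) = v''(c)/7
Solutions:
 v(c) = C1 + C2*erf(sqrt(14)*c/2)


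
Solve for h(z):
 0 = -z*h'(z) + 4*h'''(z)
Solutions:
 h(z) = C1 + Integral(C2*airyai(2^(1/3)*z/2) + C3*airybi(2^(1/3)*z/2), z)
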